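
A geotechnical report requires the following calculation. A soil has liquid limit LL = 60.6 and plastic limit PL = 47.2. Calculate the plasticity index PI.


Using PI = LL - PL
PI = 60.6 - 47.2
PI = 13.4


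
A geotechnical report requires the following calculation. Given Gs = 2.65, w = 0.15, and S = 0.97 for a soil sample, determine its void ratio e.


Using the relation e = Gs * w / S
e = 2.65 * 0.15 / 0.97
e = 0.4098


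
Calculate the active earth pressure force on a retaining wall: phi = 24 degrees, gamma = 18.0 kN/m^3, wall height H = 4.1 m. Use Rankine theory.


Result: 63.8 kN/m

Derivation:
Compute active earth pressure coefficient:
Ka = tan^2(45 - phi/2) = tan^2(33.0) = 0.42173
Compute active force:
Pa = 0.5 * Ka * gamma * H^2
Pa = 0.5 * 0.42173 * 18.0 * 4.1^2
Pa = 63.8 kN/m


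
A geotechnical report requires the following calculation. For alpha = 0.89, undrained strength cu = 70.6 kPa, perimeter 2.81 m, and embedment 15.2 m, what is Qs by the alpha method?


Using Qs = alpha * cu * perimeter * L
Qs = 0.89 * 70.6 * 2.81 * 15.2
Qs = 2683.77 kN


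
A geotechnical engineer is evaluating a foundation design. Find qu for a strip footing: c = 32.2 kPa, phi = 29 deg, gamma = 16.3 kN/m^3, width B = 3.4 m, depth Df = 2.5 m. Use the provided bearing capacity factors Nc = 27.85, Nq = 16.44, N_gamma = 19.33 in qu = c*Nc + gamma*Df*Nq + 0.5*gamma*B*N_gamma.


Compute qu = c*Nc + gamma*Df*Nq + 0.5*gamma*B*N_gamma
Term 1: 32.2 * 27.85 = 896.77
Term 2: 16.3 * 2.5 * 16.44 = 669.93
Term 3: 0.5 * 16.3 * 3.4 * 19.33 = 535.6343
qu = 896.77 + 669.93 + 535.6343
qu = 2102.33 kPa


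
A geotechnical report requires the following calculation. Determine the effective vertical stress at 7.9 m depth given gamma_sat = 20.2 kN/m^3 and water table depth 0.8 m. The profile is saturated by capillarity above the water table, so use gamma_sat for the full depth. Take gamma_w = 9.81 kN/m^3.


Total stress = gamma_sat * depth
sigma = 20.2 * 7.9 = 159.58 kPa
Pore water pressure u = gamma_w * (depth - d_wt)
u = 9.81 * (7.9 - 0.8) = 69.651 kPa
Effective stress = sigma - u
sigma' = 159.58 - 69.651 = 89.93 kPa


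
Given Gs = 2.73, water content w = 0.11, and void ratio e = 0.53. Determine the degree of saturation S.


Result: 0.5666

Derivation:
Using S = Gs * w / e
S = 2.73 * 0.11 / 0.53
S = 0.5666


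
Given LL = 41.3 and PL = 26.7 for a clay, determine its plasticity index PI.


Using PI = LL - PL
PI = 41.3 - 26.7
PI = 14.6


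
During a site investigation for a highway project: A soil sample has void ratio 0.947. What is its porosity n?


Using the relation n = e / (1 + e)
n = 0.947 / (1 + 0.947)
n = 0.947 / 1.947
n = 0.4864


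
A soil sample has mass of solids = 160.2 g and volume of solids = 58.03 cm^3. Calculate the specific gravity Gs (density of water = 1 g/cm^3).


Using Gs = m_s / (V_s * rho_w)
Since rho_w = 1 g/cm^3:
Gs = 160.2 / 58.03
Gs = 2.761


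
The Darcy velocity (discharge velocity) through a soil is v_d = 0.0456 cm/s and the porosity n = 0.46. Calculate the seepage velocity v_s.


Using v_s = v_d / n
v_s = 0.0456 / 0.46
v_s = 0.09913 cm/s


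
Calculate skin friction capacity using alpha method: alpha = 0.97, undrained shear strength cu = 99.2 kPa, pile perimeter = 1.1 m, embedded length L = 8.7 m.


Using Qs = alpha * cu * perimeter * L
Qs = 0.97 * 99.2 * 1.1 * 8.7
Qs = 920.86 kN


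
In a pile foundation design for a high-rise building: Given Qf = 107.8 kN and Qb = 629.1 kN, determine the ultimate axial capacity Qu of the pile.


Result: 736.9 kN

Derivation:
Using Qu = Qf + Qb
Qu = 107.8 + 629.1
Qu = 736.9 kN


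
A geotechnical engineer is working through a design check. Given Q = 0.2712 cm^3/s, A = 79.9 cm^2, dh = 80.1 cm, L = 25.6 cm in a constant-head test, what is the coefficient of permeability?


Result: 0.001085 cm/s

Derivation:
Compute hydraulic gradient:
i = dh / L = 80.1 / 25.6 = 3.12891
Then apply Darcy's law:
k = Q / (A * i)
k = 0.2712 / (79.9 * 3.12891)
k = 0.2712 / 250
k = 0.001085 cm/s


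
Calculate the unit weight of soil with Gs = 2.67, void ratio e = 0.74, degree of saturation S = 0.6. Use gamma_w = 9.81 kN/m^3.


Using gamma = gamma_w * (Gs + S*e) / (1 + e)
Numerator: Gs + S*e = 2.67 + 0.6*0.74 = 3.114
Denominator: 1 + e = 1 + 0.74 = 1.74
gamma = 9.81 * 3.114 / 1.74
gamma = 17.557 kN/m^3


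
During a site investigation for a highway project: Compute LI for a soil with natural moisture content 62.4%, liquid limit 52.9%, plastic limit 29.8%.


Result: 1.411

Derivation:
First compute the plasticity index:
PI = LL - PL = 52.9 - 29.8 = 23.1
Then compute the liquidity index:
LI = (w - PL) / PI
LI = (62.4 - 29.8) / 23.1
LI = 1.411


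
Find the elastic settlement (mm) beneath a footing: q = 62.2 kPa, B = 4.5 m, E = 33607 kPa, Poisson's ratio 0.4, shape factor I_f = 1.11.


Using Se = q * B * (1 - nu^2) * I_f / E
1 - nu^2 = 1 - 0.4^2 = 0.84
Se = 62.2 * 4.5 * 0.84 * 1.11 / 33607
Se = 0.007766 m
Convert to mm: Se = 0.007766 * 1000 = 7.766 mm


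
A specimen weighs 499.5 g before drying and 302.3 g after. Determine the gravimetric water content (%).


Using w = (m_wet - m_dry) / m_dry * 100
m_wet - m_dry = 499.5 - 302.3 = 197.2 g
w = 197.2 / 302.3 * 100
w = 65.23 %


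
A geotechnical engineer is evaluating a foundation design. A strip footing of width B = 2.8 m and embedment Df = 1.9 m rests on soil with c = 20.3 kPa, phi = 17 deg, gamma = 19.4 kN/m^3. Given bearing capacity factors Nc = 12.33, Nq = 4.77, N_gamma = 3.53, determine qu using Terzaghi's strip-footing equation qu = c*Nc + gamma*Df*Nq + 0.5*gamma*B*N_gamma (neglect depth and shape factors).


Compute qu = c*Nc + gamma*Df*Nq + 0.5*gamma*B*N_gamma
Term 1: 20.3 * 12.33 = 250.299
Term 2: 19.4 * 1.9 * 4.77 = 175.8222
Term 3: 0.5 * 19.4 * 2.8 * 3.53 = 95.8748
qu = 250.299 + 175.8222 + 95.8748
qu = 522.0 kPa


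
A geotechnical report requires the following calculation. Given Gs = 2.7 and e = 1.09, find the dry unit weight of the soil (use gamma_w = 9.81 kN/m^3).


Using gamma_d = Gs * gamma_w / (1 + e)
gamma_d = 2.7 * 9.81 / (1 + 1.09)
gamma_d = 2.7 * 9.81 / 2.09
gamma_d = 12.673 kN/m^3


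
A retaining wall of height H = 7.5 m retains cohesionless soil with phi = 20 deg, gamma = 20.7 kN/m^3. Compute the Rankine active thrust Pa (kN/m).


Result: 285.44 kN/m

Derivation:
Compute active earth pressure coefficient:
Ka = tan^2(45 - phi/2) = tan^2(35.0) = 0.490291
Compute active force:
Pa = 0.5 * Ka * gamma * H^2
Pa = 0.5 * 0.490291 * 20.7 * 7.5^2
Pa = 285.44 kN/m


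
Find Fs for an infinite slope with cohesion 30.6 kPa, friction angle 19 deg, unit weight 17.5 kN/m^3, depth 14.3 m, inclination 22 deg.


Using Fs = c / (gamma*H*sin(beta)*cos(beta)) + tan(phi)/tan(beta)
Cohesion contribution = 30.6 / (17.5*14.3*sin(22)*cos(22))
Cohesion contribution = 0.352051
Friction contribution = tan(19)/tan(22) = 0.852241
Fs = 0.352051 + 0.852241
Fs = 1.204


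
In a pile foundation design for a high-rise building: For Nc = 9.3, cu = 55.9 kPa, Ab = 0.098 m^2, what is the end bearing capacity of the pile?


Using Qb = Nc * cu * Ab
Qb = 9.3 * 55.9 * 0.098
Qb = 50.95 kN


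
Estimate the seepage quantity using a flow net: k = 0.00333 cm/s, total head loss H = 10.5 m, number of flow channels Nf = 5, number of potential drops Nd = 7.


Convert k to m/s for unit consistency with H:
k = 0.00333 cm/s = 0.00333 / 100 m/s = 3.33e-05 m/s
Using q = k * H * Nf / Nd
Nf / Nd = 5 / 7 = 0.7143
q = 3.33e-05 * 10.5 * 0.7143
q = 0.0002498 m^3/s per m


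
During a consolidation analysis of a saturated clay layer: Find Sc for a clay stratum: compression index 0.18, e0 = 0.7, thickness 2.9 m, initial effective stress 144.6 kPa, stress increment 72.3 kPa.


Result: 0.0541 m

Derivation:
Using Sc = Cc * H / (1 + e0) * log10((sigma0 + delta_sigma) / sigma0)
Stress ratio = (144.6 + 72.3) / 144.6 = 1.5
log10(1.5) = 0.176091
Cc * H / (1 + e0) = 0.18 * 2.9 / (1 + 0.7) = 0.307059
Sc = 0.307059 * 0.176091
Sc = 0.0541 m


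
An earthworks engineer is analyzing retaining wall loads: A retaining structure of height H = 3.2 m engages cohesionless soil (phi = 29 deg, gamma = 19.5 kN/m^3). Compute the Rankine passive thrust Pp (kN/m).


Compute passive earth pressure coefficient:
Kp = tan^2(45 + phi/2) = tan^2(59.5) = 2.88206
Compute passive force:
Pp = 0.5 * Kp * gamma * H^2
Pp = 0.5 * 2.88206 * 19.5 * 3.2^2
Pp = 287.74 kN/m


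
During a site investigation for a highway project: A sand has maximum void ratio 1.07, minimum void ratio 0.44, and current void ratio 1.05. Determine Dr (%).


Using Dr = (e_max - e) / (e_max - e_min) * 100
e_max - e = 1.07 - 1.05 = 0.02
e_max - e_min = 1.07 - 0.44 = 0.63
Dr = 0.02 / 0.63 * 100
Dr = 3.17 %


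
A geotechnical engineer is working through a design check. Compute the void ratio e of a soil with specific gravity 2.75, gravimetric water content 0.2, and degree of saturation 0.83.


Using the relation e = Gs * w / S
e = 2.75 * 0.2 / 0.83
e = 0.6627


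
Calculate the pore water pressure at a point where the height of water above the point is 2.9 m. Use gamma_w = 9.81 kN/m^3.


Using u = gamma_w * h_w
u = 9.81 * 2.9
u = 28.45 kPa


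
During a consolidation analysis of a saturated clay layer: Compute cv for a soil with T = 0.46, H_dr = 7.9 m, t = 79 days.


Using cv = T * H_dr^2 / t
H_dr^2 = 7.9^2 = 62.41
cv = 0.46 * 62.41 / 79
cv = 0.3634 m^2/day


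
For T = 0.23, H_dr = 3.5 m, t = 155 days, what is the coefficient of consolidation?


Result: 0.01818 m^2/day

Derivation:
Using cv = T * H_dr^2 / t
H_dr^2 = 3.5^2 = 12.25
cv = 0.23 * 12.25 / 155
cv = 0.01818 m^2/day


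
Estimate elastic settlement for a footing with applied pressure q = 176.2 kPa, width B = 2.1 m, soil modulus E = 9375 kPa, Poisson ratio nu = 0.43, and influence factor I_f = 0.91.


Using Se = q * B * (1 - nu^2) * I_f / E
1 - nu^2 = 1 - 0.43^2 = 0.8151
Se = 176.2 * 2.1 * 0.8151 * 0.91 / 9375
Se = 0.029276 m
Convert to mm: Se = 0.029276 * 1000 = 29.276 mm


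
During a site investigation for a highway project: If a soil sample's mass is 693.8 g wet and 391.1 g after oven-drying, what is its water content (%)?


Using w = (m_wet - m_dry) / m_dry * 100
m_wet - m_dry = 693.8 - 391.1 = 302.7 g
w = 302.7 / 391.1 * 100
w = 77.4 %


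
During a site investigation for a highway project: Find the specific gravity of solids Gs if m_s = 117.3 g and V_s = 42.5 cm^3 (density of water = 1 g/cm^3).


Using Gs = m_s / (V_s * rho_w)
Since rho_w = 1 g/cm^3:
Gs = 117.3 / 42.5
Gs = 2.76


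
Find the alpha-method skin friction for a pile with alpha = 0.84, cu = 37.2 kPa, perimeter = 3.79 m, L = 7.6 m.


Result: 900.07 kN

Derivation:
Using Qs = alpha * cu * perimeter * L
Qs = 0.84 * 37.2 * 3.79 * 7.6
Qs = 900.07 kN


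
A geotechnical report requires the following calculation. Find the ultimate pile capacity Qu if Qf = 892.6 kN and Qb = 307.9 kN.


Using Qu = Qf + Qb
Qu = 892.6 + 307.9
Qu = 1200.5 kN


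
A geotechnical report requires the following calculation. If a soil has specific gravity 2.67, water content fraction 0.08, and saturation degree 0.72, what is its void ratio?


Using the relation e = Gs * w / S
e = 2.67 * 0.08 / 0.72
e = 0.2967


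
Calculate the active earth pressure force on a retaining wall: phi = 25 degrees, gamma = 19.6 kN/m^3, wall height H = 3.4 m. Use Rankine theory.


Result: 45.98 kN/m

Derivation:
Compute active earth pressure coefficient:
Ka = tan^2(45 - phi/2) = tan^2(32.5) = 0.405859
Compute active force:
Pa = 0.5 * Ka * gamma * H^2
Pa = 0.5 * 0.405859 * 19.6 * 3.4^2
Pa = 45.98 kN/m


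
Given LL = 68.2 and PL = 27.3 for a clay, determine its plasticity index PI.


Using PI = LL - PL
PI = 68.2 - 27.3
PI = 40.9


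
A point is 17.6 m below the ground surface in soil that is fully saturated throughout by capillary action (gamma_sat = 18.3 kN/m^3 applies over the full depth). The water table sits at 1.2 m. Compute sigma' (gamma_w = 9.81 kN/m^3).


Total stress = gamma_sat * depth
sigma = 18.3 * 17.6 = 322.08 kPa
Pore water pressure u = gamma_w * (depth - d_wt)
u = 9.81 * (17.6 - 1.2) = 160.884 kPa
Effective stress = sigma - u
sigma' = 322.08 - 160.884 = 161.2 kPa


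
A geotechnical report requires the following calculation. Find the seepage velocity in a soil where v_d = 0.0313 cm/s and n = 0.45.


Result: 0.06956 cm/s

Derivation:
Using v_s = v_d / n
v_s = 0.0313 / 0.45
v_s = 0.06956 cm/s


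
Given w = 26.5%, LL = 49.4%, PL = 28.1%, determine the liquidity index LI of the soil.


First compute the plasticity index:
PI = LL - PL = 49.4 - 28.1 = 21.3
Then compute the liquidity index:
LI = (w - PL) / PI
LI = (26.5 - 28.1) / 21.3
LI = -0.075


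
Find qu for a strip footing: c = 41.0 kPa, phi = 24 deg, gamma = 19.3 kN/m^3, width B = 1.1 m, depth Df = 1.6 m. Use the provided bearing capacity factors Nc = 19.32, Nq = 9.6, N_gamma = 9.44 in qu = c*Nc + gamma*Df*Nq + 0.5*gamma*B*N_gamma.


Compute qu = c*Nc + gamma*Df*Nq + 0.5*gamma*B*N_gamma
Term 1: 41.0 * 19.32 = 792.12
Term 2: 19.3 * 1.6 * 9.6 = 296.448
Term 3: 0.5 * 19.3 * 1.1 * 9.44 = 100.2056
qu = 792.12 + 296.448 + 100.2056
qu = 1188.77 kPa


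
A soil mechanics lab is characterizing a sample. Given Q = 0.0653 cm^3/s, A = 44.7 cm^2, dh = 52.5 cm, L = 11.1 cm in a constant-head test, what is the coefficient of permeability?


Result: 0.000309 cm/s

Derivation:
Compute hydraulic gradient:
i = dh / L = 52.5 / 11.1 = 4.72973
Then apply Darcy's law:
k = Q / (A * i)
k = 0.0653 / (44.7 * 4.72973)
k = 0.0653 / 211.419
k = 0.000309 cm/s


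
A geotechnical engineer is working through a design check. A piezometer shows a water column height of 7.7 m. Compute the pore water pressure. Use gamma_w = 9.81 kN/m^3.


Result: 75.54 kPa

Derivation:
Using u = gamma_w * h_w
u = 9.81 * 7.7
u = 75.54 kPa


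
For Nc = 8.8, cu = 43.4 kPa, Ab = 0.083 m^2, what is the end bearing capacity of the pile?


Result: 31.7 kN

Derivation:
Using Qb = Nc * cu * Ab
Qb = 8.8 * 43.4 * 0.083
Qb = 31.7 kN


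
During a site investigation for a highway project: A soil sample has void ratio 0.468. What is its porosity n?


Result: 0.3188

Derivation:
Using the relation n = e / (1 + e)
n = 0.468 / (1 + 0.468)
n = 0.468 / 1.468
n = 0.3188


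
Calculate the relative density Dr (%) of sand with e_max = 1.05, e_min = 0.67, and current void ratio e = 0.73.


Using Dr = (e_max - e) / (e_max - e_min) * 100
e_max - e = 1.05 - 0.73 = 0.32
e_max - e_min = 1.05 - 0.67 = 0.38
Dr = 0.32 / 0.38 * 100
Dr = 84.21 %


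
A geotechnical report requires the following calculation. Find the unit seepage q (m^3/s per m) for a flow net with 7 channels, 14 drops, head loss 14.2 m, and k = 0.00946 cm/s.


Convert k to m/s for unit consistency with H:
k = 0.00946 cm/s = 0.00946 / 100 m/s = 9.46e-05 m/s
Using q = k * H * Nf / Nd
Nf / Nd = 7 / 14 = 0.5
q = 9.46e-05 * 14.2 * 0.5
q = 0.0006717 m^3/s per m


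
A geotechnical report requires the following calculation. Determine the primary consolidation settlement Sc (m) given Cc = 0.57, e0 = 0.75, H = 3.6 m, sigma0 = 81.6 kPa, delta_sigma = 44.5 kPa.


Using Sc = Cc * H / (1 + e0) * log10((sigma0 + delta_sigma) / sigma0)
Stress ratio = (81.6 + 44.5) / 81.6 = 1.54534
log10(1.54534) = 0.189025
Cc * H / (1 + e0) = 0.57 * 3.6 / (1 + 0.75) = 1.17257
Sc = 1.17257 * 0.189025
Sc = 0.2216 m


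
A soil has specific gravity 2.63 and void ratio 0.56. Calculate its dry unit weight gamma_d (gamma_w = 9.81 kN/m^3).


Result: 16.539 kN/m^3

Derivation:
Using gamma_d = Gs * gamma_w / (1 + e)
gamma_d = 2.63 * 9.81 / (1 + 0.56)
gamma_d = 2.63 * 9.81 / 1.56
gamma_d = 16.539 kN/m^3


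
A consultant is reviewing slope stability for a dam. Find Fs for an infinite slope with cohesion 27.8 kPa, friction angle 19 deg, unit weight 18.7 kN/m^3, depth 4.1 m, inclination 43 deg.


Result: 1.096

Derivation:
Using Fs = c / (gamma*H*sin(beta)*cos(beta)) + tan(phi)/tan(beta)
Cohesion contribution = 27.8 / (18.7*4.1*sin(43)*cos(43))
Cohesion contribution = 0.726957
Friction contribution = tan(19)/tan(43) = 0.369246
Fs = 0.726957 + 0.369246
Fs = 1.096


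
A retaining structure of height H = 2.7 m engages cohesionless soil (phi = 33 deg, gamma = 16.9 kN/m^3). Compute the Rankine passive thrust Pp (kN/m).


Result: 208.96 kN/m

Derivation:
Compute passive earth pressure coefficient:
Kp = tan^2(45 + phi/2) = tan^2(61.5) = 3.39212
Compute passive force:
Pp = 0.5 * Kp * gamma * H^2
Pp = 0.5 * 3.39212 * 16.9 * 2.7^2
Pp = 208.96 kN/m


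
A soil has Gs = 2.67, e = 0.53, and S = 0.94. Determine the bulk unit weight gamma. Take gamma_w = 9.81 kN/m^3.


Result: 20.314 kN/m^3

Derivation:
Using gamma = gamma_w * (Gs + S*e) / (1 + e)
Numerator: Gs + S*e = 2.67 + 0.94*0.53 = 3.1682
Denominator: 1 + e = 1 + 0.53 = 1.53
gamma = 9.81 * 3.1682 / 1.53
gamma = 20.314 kN/m^3


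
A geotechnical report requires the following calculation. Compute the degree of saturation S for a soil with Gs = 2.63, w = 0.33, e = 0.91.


Result: 0.9537

Derivation:
Using S = Gs * w / e
S = 2.63 * 0.33 / 0.91
S = 0.9537


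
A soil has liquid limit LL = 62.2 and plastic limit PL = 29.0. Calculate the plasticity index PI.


Result: 33.2

Derivation:
Using PI = LL - PL
PI = 62.2 - 29.0
PI = 33.2


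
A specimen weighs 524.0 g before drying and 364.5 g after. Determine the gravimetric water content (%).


Using w = (m_wet - m_dry) / m_dry * 100
m_wet - m_dry = 524.0 - 364.5 = 159.5 g
w = 159.5 / 364.5 * 100
w = 43.76 %


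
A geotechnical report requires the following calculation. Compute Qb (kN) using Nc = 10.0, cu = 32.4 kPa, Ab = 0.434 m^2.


Using Qb = Nc * cu * Ab
Qb = 10.0 * 32.4 * 0.434
Qb = 140.62 kN


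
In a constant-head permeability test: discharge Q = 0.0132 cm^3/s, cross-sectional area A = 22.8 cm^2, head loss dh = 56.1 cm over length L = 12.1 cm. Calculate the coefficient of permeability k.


Result: 0.000125 cm/s

Derivation:
Compute hydraulic gradient:
i = dh / L = 56.1 / 12.1 = 4.63636
Then apply Darcy's law:
k = Q / (A * i)
k = 0.0132 / (22.8 * 4.63636)
k = 0.0132 / 105.709
k = 0.000125 cm/s


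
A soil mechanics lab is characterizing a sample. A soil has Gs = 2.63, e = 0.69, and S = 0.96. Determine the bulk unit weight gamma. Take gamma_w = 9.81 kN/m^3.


Using gamma = gamma_w * (Gs + S*e) / (1 + e)
Numerator: Gs + S*e = 2.63 + 0.96*0.69 = 3.2924
Denominator: 1 + e = 1 + 0.69 = 1.69
gamma = 9.81 * 3.2924 / 1.69
gamma = 19.112 kN/m^3


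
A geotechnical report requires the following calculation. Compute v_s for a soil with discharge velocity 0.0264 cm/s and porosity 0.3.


Using v_s = v_d / n
v_s = 0.0264 / 0.3
v_s = 0.088 cm/s


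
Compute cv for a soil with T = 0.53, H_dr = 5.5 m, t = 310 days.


Using cv = T * H_dr^2 / t
H_dr^2 = 5.5^2 = 30.25
cv = 0.53 * 30.25 / 310
cv = 0.05172 m^2/day


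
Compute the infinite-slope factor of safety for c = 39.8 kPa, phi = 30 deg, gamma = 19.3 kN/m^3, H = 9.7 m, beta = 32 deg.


Using Fs = c / (gamma*H*sin(beta)*cos(beta)) + tan(phi)/tan(beta)
Cohesion contribution = 39.8 / (19.3*9.7*sin(32)*cos(32))
Cohesion contribution = 0.473068
Friction contribution = tan(30)/tan(32) = 0.923954
Fs = 0.473068 + 0.923954
Fs = 1.397


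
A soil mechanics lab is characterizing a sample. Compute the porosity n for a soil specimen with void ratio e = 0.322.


Using the relation n = e / (1 + e)
n = 0.322 / (1 + 0.322)
n = 0.322 / 1.322
n = 0.2436


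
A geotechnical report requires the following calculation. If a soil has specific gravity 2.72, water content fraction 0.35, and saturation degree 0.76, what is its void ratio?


Result: 1.2526

Derivation:
Using the relation e = Gs * w / S
e = 2.72 * 0.35 / 0.76
e = 1.2526


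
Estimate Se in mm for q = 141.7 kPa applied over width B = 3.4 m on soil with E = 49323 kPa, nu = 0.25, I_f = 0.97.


Using Se = q * B * (1 - nu^2) * I_f / E
1 - nu^2 = 1 - 0.25^2 = 0.9375
Se = 141.7 * 3.4 * 0.9375 * 0.97 / 49323
Se = 0.008883 m
Convert to mm: Se = 0.008883 * 1000 = 8.883 mm


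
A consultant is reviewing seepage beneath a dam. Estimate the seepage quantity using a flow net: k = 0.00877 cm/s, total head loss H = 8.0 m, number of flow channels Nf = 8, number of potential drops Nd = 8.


Convert k to m/s for unit consistency with H:
k = 0.00877 cm/s = 0.00877 / 100 m/s = 8.77e-05 m/s
Using q = k * H * Nf / Nd
Nf / Nd = 8 / 8 = 1.0
q = 8.77e-05 * 8.0 * 1.0
q = 0.0007016 m^3/s per m


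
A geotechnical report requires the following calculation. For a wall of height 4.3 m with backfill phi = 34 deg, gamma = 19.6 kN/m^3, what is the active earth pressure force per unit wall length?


Result: 51.23 kN/m

Derivation:
Compute active earth pressure coefficient:
Ka = tan^2(45 - phi/2) = tan^2(28.0) = 0.282715
Compute active force:
Pa = 0.5 * Ka * gamma * H^2
Pa = 0.5 * 0.282715 * 19.6 * 4.3^2
Pa = 51.23 kN/m


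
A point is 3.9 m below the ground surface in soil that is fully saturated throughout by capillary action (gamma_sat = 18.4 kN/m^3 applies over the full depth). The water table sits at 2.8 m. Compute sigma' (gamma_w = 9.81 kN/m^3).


Total stress = gamma_sat * depth
sigma = 18.4 * 3.9 = 71.76 kPa
Pore water pressure u = gamma_w * (depth - d_wt)
u = 9.81 * (3.9 - 2.8) = 10.791 kPa
Effective stress = sigma - u
sigma' = 71.76 - 10.791 = 60.97 kPa


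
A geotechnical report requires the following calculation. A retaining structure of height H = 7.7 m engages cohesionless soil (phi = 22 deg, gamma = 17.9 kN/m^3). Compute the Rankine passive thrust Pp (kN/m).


Compute passive earth pressure coefficient:
Kp = tan^2(45 + phi/2) = tan^2(56.0) = 2.197987
Compute passive force:
Pp = 0.5 * Kp * gamma * H^2
Pp = 0.5 * 2.197987 * 17.9 * 7.7^2
Pp = 1166.35 kN/m


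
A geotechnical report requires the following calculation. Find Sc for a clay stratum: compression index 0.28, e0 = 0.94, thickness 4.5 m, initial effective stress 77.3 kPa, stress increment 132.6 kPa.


Result: 0.2818 m

Derivation:
Using Sc = Cc * H / (1 + e0) * log10((sigma0 + delta_sigma) / sigma0)
Stress ratio = (77.3 + 132.6) / 77.3 = 2.71539
log10(2.71539) = 0.433833
Cc * H / (1 + e0) = 0.28 * 4.5 / (1 + 0.94) = 0.649485
Sc = 0.649485 * 0.433833
Sc = 0.2818 m


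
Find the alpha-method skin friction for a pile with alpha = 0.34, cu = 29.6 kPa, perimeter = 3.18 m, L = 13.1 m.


Using Qs = alpha * cu * perimeter * L
Qs = 0.34 * 29.6 * 3.18 * 13.1
Qs = 419.25 kN


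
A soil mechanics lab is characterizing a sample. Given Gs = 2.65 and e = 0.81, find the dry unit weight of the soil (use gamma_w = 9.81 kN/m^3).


Result: 14.363 kN/m^3

Derivation:
Using gamma_d = Gs * gamma_w / (1 + e)
gamma_d = 2.65 * 9.81 / (1 + 0.81)
gamma_d = 2.65 * 9.81 / 1.81
gamma_d = 14.363 kN/m^3


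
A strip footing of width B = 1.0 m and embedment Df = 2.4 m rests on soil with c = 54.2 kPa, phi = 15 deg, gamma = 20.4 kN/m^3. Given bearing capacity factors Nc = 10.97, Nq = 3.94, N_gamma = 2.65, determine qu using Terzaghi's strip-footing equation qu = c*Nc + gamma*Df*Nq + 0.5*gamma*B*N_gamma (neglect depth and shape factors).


Compute qu = c*Nc + gamma*Df*Nq + 0.5*gamma*B*N_gamma
Term 1: 54.2 * 10.97 = 594.574
Term 2: 20.4 * 2.4 * 3.94 = 192.9024
Term 3: 0.5 * 20.4 * 1.0 * 2.65 = 27.03
qu = 594.574 + 192.9024 + 27.03
qu = 814.51 kPa


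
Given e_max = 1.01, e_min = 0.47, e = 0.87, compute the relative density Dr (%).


Using Dr = (e_max - e) / (e_max - e_min) * 100
e_max - e = 1.01 - 0.87 = 0.14
e_max - e_min = 1.01 - 0.47 = 0.54
Dr = 0.14 / 0.54 * 100
Dr = 25.93 %


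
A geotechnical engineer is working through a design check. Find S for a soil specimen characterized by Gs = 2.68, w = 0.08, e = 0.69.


Using S = Gs * w / e
S = 2.68 * 0.08 / 0.69
S = 0.3107


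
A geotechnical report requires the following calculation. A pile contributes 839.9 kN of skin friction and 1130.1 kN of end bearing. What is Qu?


Result: 1970.0 kN

Derivation:
Using Qu = Qf + Qb
Qu = 839.9 + 1130.1
Qu = 1970.0 kN


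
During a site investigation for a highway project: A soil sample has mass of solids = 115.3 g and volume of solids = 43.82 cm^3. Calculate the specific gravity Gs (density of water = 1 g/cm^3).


Using Gs = m_s / (V_s * rho_w)
Since rho_w = 1 g/cm^3:
Gs = 115.3 / 43.82
Gs = 2.631


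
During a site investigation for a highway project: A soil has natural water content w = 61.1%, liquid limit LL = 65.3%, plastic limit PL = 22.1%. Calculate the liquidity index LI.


Result: 0.903

Derivation:
First compute the plasticity index:
PI = LL - PL = 65.3 - 22.1 = 43.2
Then compute the liquidity index:
LI = (w - PL) / PI
LI = (61.1 - 22.1) / 43.2
LI = 0.903


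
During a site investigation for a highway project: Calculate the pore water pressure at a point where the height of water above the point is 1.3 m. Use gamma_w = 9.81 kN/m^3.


Using u = gamma_w * h_w
u = 9.81 * 1.3
u = 12.75 kPa


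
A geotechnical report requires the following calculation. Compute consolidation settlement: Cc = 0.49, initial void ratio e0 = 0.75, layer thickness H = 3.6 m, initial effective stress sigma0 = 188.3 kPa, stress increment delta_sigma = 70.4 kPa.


Using Sc = Cc * H / (1 + e0) * log10((sigma0 + delta_sigma) / sigma0)
Stress ratio = (188.3 + 70.4) / 188.3 = 1.37387
log10(1.37387) = 0.137946
Cc * H / (1 + e0) = 0.49 * 3.6 / (1 + 0.75) = 1.008
Sc = 1.008 * 0.137946
Sc = 0.139 m


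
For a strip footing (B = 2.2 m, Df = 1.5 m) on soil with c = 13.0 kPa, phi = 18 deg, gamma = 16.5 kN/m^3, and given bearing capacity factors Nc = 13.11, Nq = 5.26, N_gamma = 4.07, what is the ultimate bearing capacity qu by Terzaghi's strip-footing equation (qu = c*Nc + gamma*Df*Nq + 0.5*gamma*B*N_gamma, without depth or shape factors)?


Result: 374.49 kPa

Derivation:
Compute qu = c*Nc + gamma*Df*Nq + 0.5*gamma*B*N_gamma
Term 1: 13.0 * 13.11 = 170.43
Term 2: 16.5 * 1.5 * 5.26 = 130.185
Term 3: 0.5 * 16.5 * 2.2 * 4.07 = 73.8705
qu = 170.43 + 130.185 + 73.8705
qu = 374.49 kPa


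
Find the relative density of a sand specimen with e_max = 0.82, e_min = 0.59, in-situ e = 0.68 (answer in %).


Using Dr = (e_max - e) / (e_max - e_min) * 100
e_max - e = 0.82 - 0.68 = 0.14
e_max - e_min = 0.82 - 0.59 = 0.23
Dr = 0.14 / 0.23 * 100
Dr = 60.87 %


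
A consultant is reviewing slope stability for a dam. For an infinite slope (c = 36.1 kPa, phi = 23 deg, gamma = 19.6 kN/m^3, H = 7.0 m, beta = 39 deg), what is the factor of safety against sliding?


Using Fs = c / (gamma*H*sin(beta)*cos(beta)) + tan(phi)/tan(beta)
Cohesion contribution = 36.1 / (19.6*7.0*sin(39)*cos(39))
Cohesion contribution = 0.537996
Friction contribution = tan(23)/tan(39) = 0.524183
Fs = 0.537996 + 0.524183
Fs = 1.062


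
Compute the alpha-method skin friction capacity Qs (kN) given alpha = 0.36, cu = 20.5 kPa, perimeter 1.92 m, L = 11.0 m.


Using Qs = alpha * cu * perimeter * L
Qs = 0.36 * 20.5 * 1.92 * 11.0
Qs = 155.87 kN


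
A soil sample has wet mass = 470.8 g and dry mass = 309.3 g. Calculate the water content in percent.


Using w = (m_wet - m_dry) / m_dry * 100
m_wet - m_dry = 470.8 - 309.3 = 161.5 g
w = 161.5 / 309.3 * 100
w = 52.21 %


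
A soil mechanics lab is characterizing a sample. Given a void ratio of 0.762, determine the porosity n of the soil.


Using the relation n = e / (1 + e)
n = 0.762 / (1 + 0.762)
n = 0.762 / 1.762
n = 0.4325


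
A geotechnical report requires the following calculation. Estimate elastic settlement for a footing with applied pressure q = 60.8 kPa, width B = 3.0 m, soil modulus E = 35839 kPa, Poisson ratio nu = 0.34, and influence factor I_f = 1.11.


Result: 4.996 mm

Derivation:
Using Se = q * B * (1 - nu^2) * I_f / E
1 - nu^2 = 1 - 0.34^2 = 0.8844
Se = 60.8 * 3.0 * 0.8844 * 1.11 / 35839
Se = 0.004996 m
Convert to mm: Se = 0.004996 * 1000 = 4.996 mm


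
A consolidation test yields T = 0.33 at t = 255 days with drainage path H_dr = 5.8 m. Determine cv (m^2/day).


Using cv = T * H_dr^2 / t
H_dr^2 = 5.8^2 = 33.64
cv = 0.33 * 33.64 / 255
cv = 0.04353 m^2/day


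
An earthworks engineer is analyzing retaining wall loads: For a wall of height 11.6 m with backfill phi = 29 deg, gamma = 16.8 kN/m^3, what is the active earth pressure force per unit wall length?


Compute active earth pressure coefficient:
Ka = tan^2(45 - phi/2) = tan^2(30.5) = 0.346974
Compute active force:
Pa = 0.5 * Ka * gamma * H^2
Pa = 0.5 * 0.346974 * 16.8 * 11.6^2
Pa = 392.19 kN/m


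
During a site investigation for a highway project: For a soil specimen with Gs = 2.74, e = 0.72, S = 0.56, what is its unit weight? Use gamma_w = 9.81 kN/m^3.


Result: 17.927 kN/m^3

Derivation:
Using gamma = gamma_w * (Gs + S*e) / (1 + e)
Numerator: Gs + S*e = 2.74 + 0.56*0.72 = 3.1432
Denominator: 1 + e = 1 + 0.72 = 1.72
gamma = 9.81 * 3.1432 / 1.72
gamma = 17.927 kN/m^3


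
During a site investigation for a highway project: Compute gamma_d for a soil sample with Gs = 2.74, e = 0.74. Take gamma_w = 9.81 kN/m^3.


Result: 15.448 kN/m^3

Derivation:
Using gamma_d = Gs * gamma_w / (1 + e)
gamma_d = 2.74 * 9.81 / (1 + 0.74)
gamma_d = 2.74 * 9.81 / 1.74
gamma_d = 15.448 kN/m^3


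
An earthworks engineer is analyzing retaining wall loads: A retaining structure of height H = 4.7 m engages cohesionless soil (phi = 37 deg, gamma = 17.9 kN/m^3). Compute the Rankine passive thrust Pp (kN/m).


Compute passive earth pressure coefficient:
Kp = tan^2(45 + phi/2) = tan^2(63.5) = 4.022791
Compute passive force:
Pp = 0.5 * Kp * gamma * H^2
Pp = 0.5 * 4.022791 * 17.9 * 4.7^2
Pp = 795.33 kN/m


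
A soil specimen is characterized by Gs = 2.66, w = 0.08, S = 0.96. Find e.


Using the relation e = Gs * w / S
e = 2.66 * 0.08 / 0.96
e = 0.2217


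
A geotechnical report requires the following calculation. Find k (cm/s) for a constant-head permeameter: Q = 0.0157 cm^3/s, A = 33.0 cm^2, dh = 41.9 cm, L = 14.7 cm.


Result: 0.000167 cm/s

Derivation:
Compute hydraulic gradient:
i = dh / L = 41.9 / 14.7 = 2.85034
Then apply Darcy's law:
k = Q / (A * i)
k = 0.0157 / (33.0 * 2.85034)
k = 0.0157 / 94.0612
k = 0.000167 cm/s


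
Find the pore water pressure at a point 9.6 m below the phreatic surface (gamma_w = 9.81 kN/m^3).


Using u = gamma_w * h_w
u = 9.81 * 9.6
u = 94.18 kPa


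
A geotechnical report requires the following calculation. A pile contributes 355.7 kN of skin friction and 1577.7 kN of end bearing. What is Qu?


Using Qu = Qf + Qb
Qu = 355.7 + 1577.7
Qu = 1933.4 kN


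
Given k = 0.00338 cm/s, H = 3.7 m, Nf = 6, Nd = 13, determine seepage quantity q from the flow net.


Result: 5.772e-05 m^3/s per m

Derivation:
Convert k to m/s for unit consistency with H:
k = 0.00338 cm/s = 0.00338 / 100 m/s = 3.38e-05 m/s
Using q = k * H * Nf / Nd
Nf / Nd = 6 / 13 = 0.4615
q = 3.38e-05 * 3.7 * 0.4615
q = 5.772e-05 m^3/s per m


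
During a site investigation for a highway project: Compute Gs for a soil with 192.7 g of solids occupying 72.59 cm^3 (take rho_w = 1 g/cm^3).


Using Gs = m_s / (V_s * rho_w)
Since rho_w = 1 g/cm^3:
Gs = 192.7 / 72.59
Gs = 2.655


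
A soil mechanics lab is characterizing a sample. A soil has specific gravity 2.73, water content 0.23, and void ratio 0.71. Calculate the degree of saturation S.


Result: 0.8844

Derivation:
Using S = Gs * w / e
S = 2.73 * 0.23 / 0.71
S = 0.8844


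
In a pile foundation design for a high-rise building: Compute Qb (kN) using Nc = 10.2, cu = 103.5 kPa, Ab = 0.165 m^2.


Using Qb = Nc * cu * Ab
Qb = 10.2 * 103.5 * 0.165
Qb = 174.19 kN


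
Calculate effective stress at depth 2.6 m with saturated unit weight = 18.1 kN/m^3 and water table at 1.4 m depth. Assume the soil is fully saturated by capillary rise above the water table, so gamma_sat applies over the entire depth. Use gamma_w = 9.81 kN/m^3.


Result: 35.29 kPa

Derivation:
Total stress = gamma_sat * depth
sigma = 18.1 * 2.6 = 47.06 kPa
Pore water pressure u = gamma_w * (depth - d_wt)
u = 9.81 * (2.6 - 1.4) = 11.772 kPa
Effective stress = sigma - u
sigma' = 47.06 - 11.772 = 35.29 kPa


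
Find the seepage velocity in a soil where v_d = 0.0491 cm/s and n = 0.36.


Using v_s = v_d / n
v_s = 0.0491 / 0.36
v_s = 0.13639 cm/s


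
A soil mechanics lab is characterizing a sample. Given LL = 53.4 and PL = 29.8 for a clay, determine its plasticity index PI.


Using PI = LL - PL
PI = 53.4 - 29.8
PI = 23.6


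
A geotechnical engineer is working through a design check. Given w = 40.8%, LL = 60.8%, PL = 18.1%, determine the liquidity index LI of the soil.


First compute the plasticity index:
PI = LL - PL = 60.8 - 18.1 = 42.7
Then compute the liquidity index:
LI = (w - PL) / PI
LI = (40.8 - 18.1) / 42.7
LI = 0.532


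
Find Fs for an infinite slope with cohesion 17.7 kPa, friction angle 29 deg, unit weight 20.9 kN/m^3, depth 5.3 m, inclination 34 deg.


Using Fs = c / (gamma*H*sin(beta)*cos(beta)) + tan(phi)/tan(beta)
Cohesion contribution = 17.7 / (20.9*5.3*sin(34)*cos(34))
Cohesion contribution = 0.344679
Friction contribution = tan(29)/tan(34) = 0.821797
Fs = 0.344679 + 0.821797
Fs = 1.166


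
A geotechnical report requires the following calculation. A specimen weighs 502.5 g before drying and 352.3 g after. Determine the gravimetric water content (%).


Using w = (m_wet - m_dry) / m_dry * 100
m_wet - m_dry = 502.5 - 352.3 = 150.2 g
w = 150.2 / 352.3 * 100
w = 42.63 %


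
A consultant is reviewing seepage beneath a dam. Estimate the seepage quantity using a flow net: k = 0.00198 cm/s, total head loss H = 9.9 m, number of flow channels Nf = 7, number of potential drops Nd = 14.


Result: 9.801e-05 m^3/s per m

Derivation:
Convert k to m/s for unit consistency with H:
k = 0.00198 cm/s = 0.00198 / 100 m/s = 1.98e-05 m/s
Using q = k * H * Nf / Nd
Nf / Nd = 7 / 14 = 0.5
q = 1.98e-05 * 9.9 * 0.5
q = 9.801e-05 m^3/s per m


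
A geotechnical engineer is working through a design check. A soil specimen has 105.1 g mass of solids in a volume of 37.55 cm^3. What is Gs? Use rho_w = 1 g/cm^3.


Result: 2.799

Derivation:
Using Gs = m_s / (V_s * rho_w)
Since rho_w = 1 g/cm^3:
Gs = 105.1 / 37.55
Gs = 2.799


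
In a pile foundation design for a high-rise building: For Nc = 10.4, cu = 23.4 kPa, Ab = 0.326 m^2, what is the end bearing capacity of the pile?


Using Qb = Nc * cu * Ab
Qb = 10.4 * 23.4 * 0.326
Qb = 79.34 kN


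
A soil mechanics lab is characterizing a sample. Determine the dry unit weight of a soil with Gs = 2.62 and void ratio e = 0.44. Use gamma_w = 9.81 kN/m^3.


Using gamma_d = Gs * gamma_w / (1 + e)
gamma_d = 2.62 * 9.81 / (1 + 0.44)
gamma_d = 2.62 * 9.81 / 1.44
gamma_d = 17.849 kN/m^3


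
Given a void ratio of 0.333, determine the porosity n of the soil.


Using the relation n = e / (1 + e)
n = 0.333 / (1 + 0.333)
n = 0.333 / 1.333
n = 0.2498


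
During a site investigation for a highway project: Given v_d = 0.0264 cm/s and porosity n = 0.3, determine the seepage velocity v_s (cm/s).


Result: 0.088 cm/s

Derivation:
Using v_s = v_d / n
v_s = 0.0264 / 0.3
v_s = 0.088 cm/s


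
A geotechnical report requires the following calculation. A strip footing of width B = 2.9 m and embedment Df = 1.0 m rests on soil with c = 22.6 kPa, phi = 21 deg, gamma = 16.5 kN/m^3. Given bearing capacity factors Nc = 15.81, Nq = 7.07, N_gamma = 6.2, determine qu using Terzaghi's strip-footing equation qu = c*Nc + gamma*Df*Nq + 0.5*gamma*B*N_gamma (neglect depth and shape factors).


Compute qu = c*Nc + gamma*Df*Nq + 0.5*gamma*B*N_gamma
Term 1: 22.6 * 15.81 = 357.306
Term 2: 16.5 * 1.0 * 7.07 = 116.655
Term 3: 0.5 * 16.5 * 2.9 * 6.2 = 148.335
qu = 357.306 + 116.655 + 148.335
qu = 622.3 kPa


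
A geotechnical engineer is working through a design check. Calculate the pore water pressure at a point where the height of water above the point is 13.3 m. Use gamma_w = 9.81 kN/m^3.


Result: 130.47 kPa

Derivation:
Using u = gamma_w * h_w
u = 9.81 * 13.3
u = 130.47 kPa


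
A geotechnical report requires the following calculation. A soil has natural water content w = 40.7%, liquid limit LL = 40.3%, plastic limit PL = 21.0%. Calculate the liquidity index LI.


First compute the plasticity index:
PI = LL - PL = 40.3 - 21.0 = 19.3
Then compute the liquidity index:
LI = (w - PL) / PI
LI = (40.7 - 21.0) / 19.3
LI = 1.021


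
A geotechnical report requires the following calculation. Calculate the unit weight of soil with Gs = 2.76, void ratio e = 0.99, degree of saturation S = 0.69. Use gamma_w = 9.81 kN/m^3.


Using gamma = gamma_w * (Gs + S*e) / (1 + e)
Numerator: Gs + S*e = 2.76 + 0.69*0.99 = 3.4431
Denominator: 1 + e = 1 + 0.99 = 1.99
gamma = 9.81 * 3.4431 / 1.99
gamma = 16.973 kN/m^3


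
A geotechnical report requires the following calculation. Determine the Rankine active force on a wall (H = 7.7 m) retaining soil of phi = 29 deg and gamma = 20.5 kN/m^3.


Result: 210.86 kN/m

Derivation:
Compute active earth pressure coefficient:
Ka = tan^2(45 - phi/2) = tan^2(30.5) = 0.346974
Compute active force:
Pa = 0.5 * Ka * gamma * H^2
Pa = 0.5 * 0.346974 * 20.5 * 7.7^2
Pa = 210.86 kN/m


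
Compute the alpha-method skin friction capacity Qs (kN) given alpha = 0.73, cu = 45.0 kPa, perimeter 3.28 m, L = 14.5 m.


Using Qs = alpha * cu * perimeter * L
Qs = 0.73 * 45.0 * 3.28 * 14.5
Qs = 1562.35 kN


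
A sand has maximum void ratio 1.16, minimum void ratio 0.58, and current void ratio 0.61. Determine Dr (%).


Using Dr = (e_max - e) / (e_max - e_min) * 100
e_max - e = 1.16 - 0.61 = 0.55
e_max - e_min = 1.16 - 0.58 = 0.58
Dr = 0.55 / 0.58 * 100
Dr = 94.83 %


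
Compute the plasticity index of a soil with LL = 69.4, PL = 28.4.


Using PI = LL - PL
PI = 69.4 - 28.4
PI = 41.0


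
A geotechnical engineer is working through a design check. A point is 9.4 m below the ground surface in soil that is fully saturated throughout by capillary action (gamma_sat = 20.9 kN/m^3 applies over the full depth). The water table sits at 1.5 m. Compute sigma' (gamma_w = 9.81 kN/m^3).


Total stress = gamma_sat * depth
sigma = 20.9 * 9.4 = 196.46 kPa
Pore water pressure u = gamma_w * (depth - d_wt)
u = 9.81 * (9.4 - 1.5) = 77.499 kPa
Effective stress = sigma - u
sigma' = 196.46 - 77.499 = 118.96 kPa


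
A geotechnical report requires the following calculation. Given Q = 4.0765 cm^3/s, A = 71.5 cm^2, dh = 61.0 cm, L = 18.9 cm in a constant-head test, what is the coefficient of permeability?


Compute hydraulic gradient:
i = dh / L = 61.0 / 18.9 = 3.22751
Then apply Darcy's law:
k = Q / (A * i)
k = 4.0765 / (71.5 * 3.22751)
k = 4.0765 / 230.767
k = 0.017665 cm/s


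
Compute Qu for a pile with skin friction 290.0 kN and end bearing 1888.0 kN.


Result: 2178.0 kN

Derivation:
Using Qu = Qf + Qb
Qu = 290.0 + 1888.0
Qu = 2178.0 kN


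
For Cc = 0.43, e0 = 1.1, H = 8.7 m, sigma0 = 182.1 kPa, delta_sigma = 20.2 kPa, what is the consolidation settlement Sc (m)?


Using Sc = Cc * H / (1 + e0) * log10((sigma0 + delta_sigma) / sigma0)
Stress ratio = (182.1 + 20.2) / 182.1 = 1.11093
log10(1.11093) = 0.0456859
Cc * H / (1 + e0) = 0.43 * 8.7 / (1 + 1.1) = 1.78143
Sc = 1.78143 * 0.0456859
Sc = 0.0814 m


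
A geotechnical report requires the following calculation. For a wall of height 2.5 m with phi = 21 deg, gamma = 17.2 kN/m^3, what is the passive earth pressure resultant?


Compute passive earth pressure coefficient:
Kp = tan^2(45 + phi/2) = tan^2(55.5) = 2.117051
Compute passive force:
Pp = 0.5 * Kp * gamma * H^2
Pp = 0.5 * 2.117051 * 17.2 * 2.5^2
Pp = 113.79 kN/m


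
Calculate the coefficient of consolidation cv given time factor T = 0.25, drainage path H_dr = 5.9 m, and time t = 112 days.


Result: 0.0777 m^2/day

Derivation:
Using cv = T * H_dr^2 / t
H_dr^2 = 5.9^2 = 34.81
cv = 0.25 * 34.81 / 112
cv = 0.0777 m^2/day


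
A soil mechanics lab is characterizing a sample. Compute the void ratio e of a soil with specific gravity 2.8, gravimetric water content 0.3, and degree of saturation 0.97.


Using the relation e = Gs * w / S
e = 2.8 * 0.3 / 0.97
e = 0.866
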